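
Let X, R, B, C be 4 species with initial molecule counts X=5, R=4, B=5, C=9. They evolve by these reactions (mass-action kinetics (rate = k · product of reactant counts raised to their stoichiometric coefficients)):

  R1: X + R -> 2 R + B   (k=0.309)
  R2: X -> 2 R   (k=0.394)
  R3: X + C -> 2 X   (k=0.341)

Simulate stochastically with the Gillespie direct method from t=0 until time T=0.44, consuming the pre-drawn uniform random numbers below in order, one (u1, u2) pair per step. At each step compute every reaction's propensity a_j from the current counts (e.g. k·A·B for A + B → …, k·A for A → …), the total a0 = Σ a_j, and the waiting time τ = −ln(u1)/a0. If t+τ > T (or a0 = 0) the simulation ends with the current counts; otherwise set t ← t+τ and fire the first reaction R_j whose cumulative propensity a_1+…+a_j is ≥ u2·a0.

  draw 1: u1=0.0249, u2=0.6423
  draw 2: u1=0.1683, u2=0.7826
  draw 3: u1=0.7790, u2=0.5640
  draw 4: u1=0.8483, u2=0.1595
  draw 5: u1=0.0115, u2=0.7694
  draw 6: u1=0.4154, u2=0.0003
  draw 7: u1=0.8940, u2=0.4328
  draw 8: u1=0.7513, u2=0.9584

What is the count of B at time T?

t=0.000: X=5 R=4 B=5 C=9
Draw 1: a1=6.180, a2=1.970, a3=15.345, a0=23.495; τ=−ln(0.0249)/23.495=0.157 → t=0.157; u2·a0=0.6423·23.495=15.091; a1+a2=8.150 < 15.091 ≤ a1+…+a3=23.495 → R3 fires; X=6 R=4 B=5 C=8
Draw 2: a1=7.416, a2=2.364, a3=16.368, a0=26.148; τ=−ln(0.1683)/26.148=0.068 → t=0.225; u2·a0=0.7826·26.148=20.463; a1+a2=9.780 < 20.463 ≤ a1+…+a3=26.148 → R3 fires; X=7 R=4 B=5 C=7
Draw 3: a1=8.652, a2=2.758, a3=16.709, a0=28.119; τ=−ln(0.7790)/28.119=0.009 → t=0.234; u2·a0=0.5640·28.119=15.859; a1+a2=11.410 < 15.859 ≤ a1+…+a3=28.119 → R3 fires; X=8 R=4 B=5 C=6
Draw 4: a1=9.888, a2=3.152, a3=16.368, a0=29.408; τ=−ln(0.8483)/29.408=0.006 → t=0.240; u2·a0=0.1595·29.408=4.691 ≤ a1=9.888 → R1 fires; X=7 R=5 B=6 C=6
Draw 5: a1=10.815, a2=2.758, a3=14.322, a0=27.895; τ=−ln(0.0115)/27.895=0.160 → t=0.400; u2·a0=0.7694·27.895=21.462; a1+a2=13.573 < 21.462 ≤ a1+…+a3=27.895 → R3 fires; X=8 R=5 B=6 C=5
Draw 6: a1=12.360, a2=3.152, a3=13.640, a0=29.152; τ=−ln(0.4154)/29.152=0.030 → t=0.430; u2·a0=0.0003·29.152=0.009 ≤ a1=12.360 → R1 fires; X=7 R=6 B=7 C=5
Draw 7: a1=12.978, a2=2.758, a3=11.935, a0=27.671; τ=−ln(0.8940)/27.671=0.004 → t=0.434; u2·a0=0.4328·27.671=11.976 ≤ a1=12.978 → R1 fires; X=6 R=7 B=8 C=5
Draw 8: a1=12.978, a2=2.364, a3=10.230, a0=25.572; τ=−ln(0.7513)/25.572=0.011 → t=0.445 > T=0.44: stop.
Read off B at T=0.44: 8

B at T = 8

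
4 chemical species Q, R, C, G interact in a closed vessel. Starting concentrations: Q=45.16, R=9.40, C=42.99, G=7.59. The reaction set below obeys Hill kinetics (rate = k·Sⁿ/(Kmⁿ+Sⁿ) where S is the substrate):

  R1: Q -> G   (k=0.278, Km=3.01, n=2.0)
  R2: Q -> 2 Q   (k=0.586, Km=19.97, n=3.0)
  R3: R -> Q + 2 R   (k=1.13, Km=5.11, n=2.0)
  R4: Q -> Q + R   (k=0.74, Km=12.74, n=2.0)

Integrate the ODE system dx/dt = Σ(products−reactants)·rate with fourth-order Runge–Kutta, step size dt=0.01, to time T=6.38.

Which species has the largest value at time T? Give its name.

Dominant species at T: Q

RK4 with dt=0.01: 638 steps to T=6.38. Trajectory (selected grid times):
t=0.00: Q=45.16 R=9.40 C=42.99 G=7.59
t=0.71: Q=45.98 R=10.52 C=42.99 G=7.79
t=1.42: Q=46.83 R=11.67 C=42.99 G=7.98
t=2.13: Q=47.71 R=12.85 C=42.99 G=8.18
t=2.84: Q=48.60 R=14.04 C=42.99 G=8.38
t=3.54: Q=49.49 R=15.23 C=42.99 G=8.57
t=4.25: Q=50.41 R=16.45 C=42.99 G=8.77
t=4.96: Q=51.35 R=17.68 C=42.99 G=8.96
t=5.67: Q=52.29 R=18.92 C=42.99 G=9.16
t=6.38: Q=53.24 R=20.16 C=42.99 G=9.36
At T=6.38: Q=53.24 R=20.16 C=42.99 G=9.36; the largest is Q.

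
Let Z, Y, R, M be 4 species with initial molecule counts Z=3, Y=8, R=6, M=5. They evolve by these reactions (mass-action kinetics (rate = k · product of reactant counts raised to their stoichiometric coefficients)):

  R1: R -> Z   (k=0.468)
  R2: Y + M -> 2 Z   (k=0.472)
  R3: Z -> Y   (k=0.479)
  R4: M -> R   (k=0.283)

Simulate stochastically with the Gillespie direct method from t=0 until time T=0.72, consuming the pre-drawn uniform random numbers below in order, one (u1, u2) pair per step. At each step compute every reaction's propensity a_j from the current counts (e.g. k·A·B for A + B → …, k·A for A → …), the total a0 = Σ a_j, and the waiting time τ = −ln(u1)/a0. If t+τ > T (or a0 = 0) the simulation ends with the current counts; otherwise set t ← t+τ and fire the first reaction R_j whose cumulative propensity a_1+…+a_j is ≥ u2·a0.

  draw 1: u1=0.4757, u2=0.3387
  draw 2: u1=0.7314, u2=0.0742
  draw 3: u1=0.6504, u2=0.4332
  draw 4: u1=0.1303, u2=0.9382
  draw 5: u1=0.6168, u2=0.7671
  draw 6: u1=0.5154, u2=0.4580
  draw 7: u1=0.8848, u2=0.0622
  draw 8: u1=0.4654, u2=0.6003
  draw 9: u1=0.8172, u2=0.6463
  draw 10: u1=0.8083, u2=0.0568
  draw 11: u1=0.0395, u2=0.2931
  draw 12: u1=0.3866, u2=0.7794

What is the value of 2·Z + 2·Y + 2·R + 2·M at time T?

Check how each reaction changes W = 2·Z + 2·Y + 2·R + 2·M (weight of products minus weight of reactants):
R1: R -> Z: (2·1) − (2·1) = 2 − 2 = 0
R2: Y + M -> 2 Z: (2·2) − (2·1 + 2·1) = 4 − 4 = 0
R3: Z -> Y: (2·1) − (2·1) = 2 − 2 = 0
R4: M -> R: (2·1) − (2·1) = 2 − 2 = 0
Every reaction leaves W unchanged, so W is conserved and no simulation is needed: W(T) = W(0) = 2·3 + 2·8 + 2·6 + 2·5 = 44

Value at T = 44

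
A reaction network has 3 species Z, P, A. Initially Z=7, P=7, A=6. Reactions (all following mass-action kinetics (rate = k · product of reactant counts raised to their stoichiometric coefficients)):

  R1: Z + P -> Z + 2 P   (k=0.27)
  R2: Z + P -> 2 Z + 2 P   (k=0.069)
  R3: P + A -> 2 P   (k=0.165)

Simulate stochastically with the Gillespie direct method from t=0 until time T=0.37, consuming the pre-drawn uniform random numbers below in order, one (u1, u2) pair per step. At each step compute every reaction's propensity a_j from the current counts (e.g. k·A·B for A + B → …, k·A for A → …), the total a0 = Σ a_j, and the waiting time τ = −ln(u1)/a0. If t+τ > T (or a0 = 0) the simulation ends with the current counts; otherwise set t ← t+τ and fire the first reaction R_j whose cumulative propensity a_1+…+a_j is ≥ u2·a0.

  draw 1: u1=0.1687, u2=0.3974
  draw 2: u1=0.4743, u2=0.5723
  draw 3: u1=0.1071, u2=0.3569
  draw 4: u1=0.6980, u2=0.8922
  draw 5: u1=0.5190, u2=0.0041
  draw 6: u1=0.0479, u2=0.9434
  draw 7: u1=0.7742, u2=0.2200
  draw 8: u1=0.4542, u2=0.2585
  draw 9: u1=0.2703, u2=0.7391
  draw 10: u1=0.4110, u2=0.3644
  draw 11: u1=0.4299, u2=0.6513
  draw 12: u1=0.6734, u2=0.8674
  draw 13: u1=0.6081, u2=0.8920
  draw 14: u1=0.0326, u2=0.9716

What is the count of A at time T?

A at T = 2

t=0.000: Z=7 P=7 A=6
Draw 1: a1=13.230, a2=3.381, a3=6.930, a0=23.541; τ=−ln(0.1687)/23.541=0.076 → t=0.076; u2·a0=0.3974·23.541=9.355 ≤ a1=13.230 → R1 fires; Z=7 P=8 A=6
Draw 2: a1=15.120, a2=3.864, a3=7.920, a0=26.904; τ=−ln(0.4743)/26.904=0.028 → t=0.103; u2·a0=0.5723·26.904=15.397; a1=15.120 < 15.397 ≤ a1+a2=18.984 → R2 fires; Z=8 P=9 A=6
Draw 3: a1=19.440, a2=4.968, a3=8.910, a0=33.318; τ=−ln(0.1071)/33.318=0.067 → t=0.170; u2·a0=0.3569·33.318=11.891 ≤ a1=19.440 → R1 fires; Z=8 P=10 A=6
Draw 4: a1=21.600, a2=5.520, a3=9.900, a0=37.020; τ=−ln(0.6980)/37.020=0.010 → t=0.180; u2·a0=0.8922·37.020=33.029; a1+a2=27.120 < 33.029 ≤ a1+…+a3=37.020 → R3 fires; Z=8 P=11 A=5
Draw 5: a1=23.760, a2=6.072, a3=9.075, a0=38.907; τ=−ln(0.5190)/38.907=0.017 → t=0.197; u2·a0=0.0041·38.907=0.160 ≤ a1=23.760 → R1 fires; Z=8 P=12 A=5
Draw 6: a1=25.920, a2=6.624, a3=9.900, a0=42.444; τ=−ln(0.0479)/42.444=0.072 → t=0.269; u2·a0=0.9434·42.444=40.042; a1+a2=32.544 < 40.042 ≤ a1+…+a3=42.444 → R3 fires; Z=8 P=13 A=4
Draw 7: a1=28.080, a2=7.176, a3=8.580, a0=43.836; τ=−ln(0.7742)/43.836=0.006 → t=0.274; u2·a0=0.2200·43.836=9.644 ≤ a1=28.080 → R1 fires; Z=8 P=14 A=4
Draw 8: a1=30.240, a2=7.728, a3=9.240, a0=47.208; τ=−ln(0.4542)/47.208=0.017 → t=0.291; u2·a0=0.2585·47.208=12.203 ≤ a1=30.240 → R1 fires; Z=8 P=15 A=4
Draw 9: a1=32.400, a2=8.280, a3=9.900, a0=50.580; τ=−ln(0.2703)/50.580=0.026 → t=0.317; u2·a0=0.7391·50.580=37.384; a1=32.400 < 37.384 ≤ a1+a2=40.680 → R2 fires; Z=9 P=16 A=4
Draw 10: a1=38.880, a2=9.936, a3=10.560, a0=59.376; τ=−ln(0.4110)/59.376=0.015 → t=0.332; u2·a0=0.3644·59.376=21.637 ≤ a1=38.880 → R1 fires; Z=9 P=17 A=4
Draw 11: a1=41.310, a2=10.557, a3=11.220, a0=63.087; τ=−ln(0.4299)/63.087=0.013 → t=0.345; u2·a0=0.6513·63.087=41.089 ≤ a1=41.310 → R1 fires; Z=9 P=18 A=4
Draw 12: a1=43.740, a2=11.178, a3=11.880, a0=66.798; τ=−ln(0.6734)/66.798=0.006 → t=0.351; u2·a0=0.8674·66.798=57.941; a1+a2=54.918 < 57.941 ≤ a1+…+a3=66.798 → R3 fires; Z=9 P=19 A=3
Draw 13: a1=46.170, a2=11.799, a3=9.405, a0=67.374; τ=−ln(0.6081)/67.374=0.007 → t=0.359; u2·a0=0.8920·67.374=60.098; a1+a2=57.969 < 60.098 ≤ a1+…+a3=67.374 → R3 fires; Z=9 P=20 A=2
Draw 14: a1=48.600, a2=12.420, a3=6.600, a0=67.620; τ=−ln(0.0326)/67.620=0.051 → t=0.409 > T=0.37: stop.
Read off A at T=0.37: 2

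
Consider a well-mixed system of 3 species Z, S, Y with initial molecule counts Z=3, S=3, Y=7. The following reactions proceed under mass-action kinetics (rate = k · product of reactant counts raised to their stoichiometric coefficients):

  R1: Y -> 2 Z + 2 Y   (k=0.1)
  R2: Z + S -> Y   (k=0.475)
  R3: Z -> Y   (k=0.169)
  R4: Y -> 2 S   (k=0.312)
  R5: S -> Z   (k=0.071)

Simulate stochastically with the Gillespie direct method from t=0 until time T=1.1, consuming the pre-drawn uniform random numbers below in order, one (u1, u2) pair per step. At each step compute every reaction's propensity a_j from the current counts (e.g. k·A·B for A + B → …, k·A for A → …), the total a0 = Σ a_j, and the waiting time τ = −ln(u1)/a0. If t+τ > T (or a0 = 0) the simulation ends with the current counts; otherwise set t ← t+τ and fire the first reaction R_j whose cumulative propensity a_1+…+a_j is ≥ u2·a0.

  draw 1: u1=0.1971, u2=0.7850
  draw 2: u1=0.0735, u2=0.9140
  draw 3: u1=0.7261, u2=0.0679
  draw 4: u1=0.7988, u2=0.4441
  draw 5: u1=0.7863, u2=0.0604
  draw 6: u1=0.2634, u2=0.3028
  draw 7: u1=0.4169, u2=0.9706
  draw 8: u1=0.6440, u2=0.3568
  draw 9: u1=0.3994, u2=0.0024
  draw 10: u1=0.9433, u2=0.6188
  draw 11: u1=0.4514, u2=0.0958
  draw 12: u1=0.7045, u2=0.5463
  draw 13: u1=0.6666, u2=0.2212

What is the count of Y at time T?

t=0.000: Z=3 S=3 Y=7
Draw 1: a1=0.700, a2=4.275, a3=0.507, a4=2.184, a5=0.213, a0=7.879; τ=−ln(0.1971)/7.879=0.206 → t=0.206; u2·a0=0.7850·7.879=6.185; a1+…+a3=5.482 < 6.185 ≤ a1+…+a4=7.666 → R4 fires; Z=3 S=5 Y=6
Draw 2: a1=0.600, a2=7.125, a3=0.507, a4=1.872, a5=0.355, a0=10.459; τ=−ln(0.0735)/10.459=0.250 → t=0.456; u2·a0=0.9140·10.459=9.560; a1+…+a3=8.232 < 9.560 ≤ a1+…+a4=10.104 → R4 fires; Z=3 S=7 Y=5
Draw 3: a1=0.500, a2=9.975, a3=0.507, a4=1.560, a5=0.497, a0=13.039; τ=−ln(0.7261)/13.039=0.025 → t=0.480; u2·a0=0.0679·13.039=0.885; a1=0.500 < 0.885 ≤ a1+a2=10.475 → R2 fires; Z=2 S=6 Y=6
Draw 4: a1=0.600, a2=5.700, a3=0.338, a4=1.872, a5=0.426, a0=8.936; τ=−ln(0.7988)/8.936=0.025 → t=0.505; u2·a0=0.4441·8.936=3.968; a1=0.600 < 3.968 ≤ a1+a2=6.300 → R2 fires; Z=1 S=5 Y=7
Draw 5: a1=0.700, a2=2.375, a3=0.169, a4=2.184, a5=0.355, a0=5.783; τ=−ln(0.7863)/5.783=0.042 → t=0.547; u2·a0=0.0604·5.783=0.349 ≤ a1=0.700 → R1 fires; Z=3 S=5 Y=8
Draw 6: a1=0.800, a2=7.125, a3=0.507, a4=2.496, a5=0.355, a0=11.283; τ=−ln(0.2634)/11.283=0.118 → t=0.665; u2·a0=0.3028·11.283=3.416; a1=0.800 < 3.416 ≤ a1+a2=7.925 → R2 fires; Z=2 S=4 Y=9
Draw 7: a1=0.900, a2=3.800, a3=0.338, a4=2.808, a5=0.284, a0=8.130; τ=−ln(0.4169)/8.130=0.108 → t=0.773; u2·a0=0.9706·8.130=7.891; a1+…+a4=7.846 < 7.891 ≤ a1+…+a5=8.130 → R5 fires; Z=3 S=3 Y=9
Draw 8: a1=0.900, a2=4.275, a3=0.507, a4=2.808, a5=0.213, a0=8.703; τ=−ln(0.6440)/8.703=0.051 → t=0.823; u2·a0=0.3568·8.703=3.105; a1=0.900 < 3.105 ≤ a1+a2=5.175 → R2 fires; Z=2 S=2 Y=10
Draw 9: a1=1.000, a2=1.900, a3=0.338, a4=3.120, a5=0.142, a0=6.500; τ=−ln(0.3994)/6.500=0.141 → t=0.965; u2·a0=0.0024·6.500=0.016 ≤ a1=1.000 → R1 fires; Z=4 S=2 Y=11
Draw 10: a1=1.100, a2=3.800, a3=0.676, a4=3.432, a5=0.142, a0=9.150; τ=−ln(0.9433)/9.150=0.006 → t=0.971; u2·a0=0.6188·9.150=5.662; a1+…+a3=5.576 < 5.662 ≤ a1+…+a4=9.008 → R4 fires; Z=4 S=4 Y=10
Draw 11: a1=1.000, a2=7.600, a3=0.676, a4=3.120, a5=0.284, a0=12.680; τ=−ln(0.4514)/12.680=0.063 → t=1.034; u2·a0=0.0958·12.680=1.215; a1=1.000 < 1.215 ≤ a1+a2=8.600 → R2 fires; Z=3 S=3 Y=11
Draw 12: a1=1.100, a2=4.275, a3=0.507, a4=3.432, a5=0.213, a0=9.527; τ=−ln(0.7045)/9.527=0.037 → t=1.070; u2·a0=0.5463·9.527=5.205; a1=1.100 < 5.205 ≤ a1+a2=5.375 → R2 fires; Z=2 S=2 Y=12
Draw 13: a1=1.200, a2=1.900, a3=0.338, a4=3.744, a5=0.142, a0=7.324; τ=−ln(0.6666)/7.324=0.055 → t=1.126 > T=1.1: stop.
Read off Y at T=1.1: 12

Y at T = 12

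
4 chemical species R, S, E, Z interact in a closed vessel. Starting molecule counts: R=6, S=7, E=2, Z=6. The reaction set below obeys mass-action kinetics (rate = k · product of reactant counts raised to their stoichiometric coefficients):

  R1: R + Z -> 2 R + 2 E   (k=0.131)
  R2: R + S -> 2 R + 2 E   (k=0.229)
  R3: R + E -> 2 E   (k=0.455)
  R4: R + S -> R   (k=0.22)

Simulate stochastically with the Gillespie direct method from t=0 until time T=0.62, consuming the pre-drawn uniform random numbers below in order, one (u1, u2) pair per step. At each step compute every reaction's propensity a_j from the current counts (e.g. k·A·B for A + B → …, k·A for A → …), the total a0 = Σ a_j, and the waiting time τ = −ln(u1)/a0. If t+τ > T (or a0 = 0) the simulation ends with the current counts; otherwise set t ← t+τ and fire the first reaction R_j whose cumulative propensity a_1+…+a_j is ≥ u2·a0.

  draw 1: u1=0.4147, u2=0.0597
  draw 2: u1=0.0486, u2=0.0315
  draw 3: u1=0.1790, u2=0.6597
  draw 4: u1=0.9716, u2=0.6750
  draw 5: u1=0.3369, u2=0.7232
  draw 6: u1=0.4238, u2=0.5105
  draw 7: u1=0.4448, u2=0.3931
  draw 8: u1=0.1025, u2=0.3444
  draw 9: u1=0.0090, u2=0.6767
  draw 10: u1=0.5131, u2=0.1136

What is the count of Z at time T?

t=0.000: R=6 S=7 E=2 Z=6
Draw 1: a1=4.716, a2=9.618, a3=5.460, a4=9.240, a0=29.034; τ=−ln(0.4147)/29.034=0.030 → t=0.030; u2·a0=0.0597·29.034=1.733 ≤ a1=4.716 → R1 fires; R=7 S=7 E=4 Z=5
Draw 2: a1=4.585, a2=11.221, a3=12.740, a4=10.780, a0=39.326; τ=−ln(0.0486)/39.326=0.077 → t=0.107; u2·a0=0.0315·39.326=1.239 ≤ a1=4.585 → R1 fires; R=8 S=7 E=6 Z=4
Draw 3: a1=4.192, a2=12.824, a3=21.840, a4=12.320, a0=51.176; τ=−ln(0.1790)/51.176=0.034 → t=0.141; u2·a0=0.6597·51.176=33.761; a1+a2=17.016 < 33.761 ≤ a1+…+a3=38.856 → R3 fires; R=7 S=7 E=7 Z=4
Draw 4: a1=3.668, a2=11.221, a3=22.295, a4=10.780, a0=47.964; τ=−ln(0.9716)/47.964=0.001 → t=0.141; u2·a0=0.6750·47.964=32.376; a1+a2=14.889 < 32.376 ≤ a1+…+a3=37.184 → R3 fires; R=6 S=7 E=8 Z=4
Draw 5: a1=3.144, a2=9.618, a3=21.840, a4=9.240, a0=43.842; τ=−ln(0.3369)/43.842=0.025 → t=0.166; u2·a0=0.7232·43.842=31.707; a1+a2=12.762 < 31.707 ≤ a1+…+a3=34.602 → R3 fires; R=5 S=7 E=9 Z=4
Draw 6: a1=2.620, a2=8.015, a3=20.475, a4=7.700, a0=38.810; τ=−ln(0.4238)/38.810=0.022 → t=0.188; u2·a0=0.5105·38.810=19.813; a1+a2=10.635 < 19.813 ≤ a1+…+a3=31.110 → R3 fires; R=4 S=7 E=10 Z=4
Draw 7: a1=2.096, a2=6.412, a3=18.200, a4=6.160, a0=32.868; τ=−ln(0.4448)/32.868=0.025 → t=0.213; u2·a0=0.3931·32.868=12.920; a1+a2=8.508 < 12.920 ≤ a1+…+a3=26.708 → R3 fires; R=3 S=7 E=11 Z=4
Draw 8: a1=1.572, a2=4.809, a3=15.015, a4=4.620, a0=26.016; τ=−ln(0.1025)/26.016=0.088 → t=0.301; u2·a0=0.3444·26.016=8.960; a1+a2=6.381 < 8.960 ≤ a1+…+a3=21.396 → R3 fires; R=2 S=7 E=12 Z=4
Draw 9: a1=1.048, a2=3.206, a3=10.920, a4=3.080, a0=18.254; τ=−ln(0.0090)/18.254=0.258 → t=0.559; u2·a0=0.6767·18.254=12.352; a1+a2=4.254 < 12.352 ≤ a1+…+a3=15.174 → R3 fires; R=1 S=7 E=13 Z=4
Draw 10: a1=0.524, a2=1.603, a3=5.915, a4=1.540, a0=9.582; τ=−ln(0.5131)/9.582=0.070 → t=0.628 > T=0.62: stop.
Read off Z at T=0.62: 4

Z at T = 4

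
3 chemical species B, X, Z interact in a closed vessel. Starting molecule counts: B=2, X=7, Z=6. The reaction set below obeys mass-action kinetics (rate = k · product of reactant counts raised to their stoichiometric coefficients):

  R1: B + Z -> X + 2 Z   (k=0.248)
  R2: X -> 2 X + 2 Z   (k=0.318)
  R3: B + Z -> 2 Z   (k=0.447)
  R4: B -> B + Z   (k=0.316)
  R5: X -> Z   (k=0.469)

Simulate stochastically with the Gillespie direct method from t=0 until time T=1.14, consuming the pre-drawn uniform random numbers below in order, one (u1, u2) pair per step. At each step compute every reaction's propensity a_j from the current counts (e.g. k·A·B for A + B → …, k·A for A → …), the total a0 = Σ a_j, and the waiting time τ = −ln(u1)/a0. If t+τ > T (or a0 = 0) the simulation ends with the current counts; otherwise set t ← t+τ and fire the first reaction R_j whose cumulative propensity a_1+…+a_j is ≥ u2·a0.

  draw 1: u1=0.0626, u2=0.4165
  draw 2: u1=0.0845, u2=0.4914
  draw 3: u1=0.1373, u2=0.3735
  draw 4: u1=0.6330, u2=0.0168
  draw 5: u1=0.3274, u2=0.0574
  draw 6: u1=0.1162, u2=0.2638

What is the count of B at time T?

B at T = 0

t=0.000: B=2 X=7 Z=6
Draw 1: a1=2.976, a2=2.226, a3=5.364, a4=0.632, a5=3.283, a0=14.481; τ=−ln(0.0626)/14.481=0.191 → t=0.191; u2·a0=0.4165·14.481=6.031; a1+a2=5.202 < 6.031 ≤ a1+…+a3=10.566 → R3 fires; B=1 X=7 Z=7
Draw 2: a1=1.736, a2=2.226, a3=3.129, a4=0.316, a5=3.283, a0=10.690; τ=−ln(0.0845)/10.690=0.231 → t=0.423; u2·a0=0.4914·10.690=5.253; a1+a2=3.962 < 5.253 ≤ a1+…+a3=7.091 → R3 fires; B=0 X=7 Z=8
Draw 3: a1=0.000, a2=2.226, a3=0.000, a4=0.000, a5=3.283, a0=5.509; τ=−ln(0.1373)/5.509=0.360 → t=0.783; u2·a0=0.3735·5.509=2.058; a1=0.000 < 2.058 ≤ a1+a2=2.226 → R2 fires; B=0 X=8 Z=10
Draw 4: a1=0.000, a2=2.544, a3=0.000, a4=0.000, a5=3.752, a0=6.296; τ=−ln(0.6330)/6.296=0.073 → t=0.856; u2·a0=0.0168·6.296=0.106; a1=0.000 < 0.106 ≤ a1+a2=2.544 → R2 fires; B=0 X=9 Z=12
Draw 5: a1=0.000, a2=2.862, a3=0.000, a4=0.000, a5=4.221, a0=7.083; τ=−ln(0.3274)/7.083=0.158 → t=1.013; u2·a0=0.0574·7.083=0.407; a1=0.000 < 0.407 ≤ a1+a2=2.862 → R2 fires; B=0 X=10 Z=14
Draw 6: a1=0.000, a2=3.180, a3=0.000, a4=0.000, a5=4.690, a0=7.870; τ=−ln(0.1162)/7.870=0.273 → t=1.287 > T=1.14: stop.
Read off B at T=1.14: 0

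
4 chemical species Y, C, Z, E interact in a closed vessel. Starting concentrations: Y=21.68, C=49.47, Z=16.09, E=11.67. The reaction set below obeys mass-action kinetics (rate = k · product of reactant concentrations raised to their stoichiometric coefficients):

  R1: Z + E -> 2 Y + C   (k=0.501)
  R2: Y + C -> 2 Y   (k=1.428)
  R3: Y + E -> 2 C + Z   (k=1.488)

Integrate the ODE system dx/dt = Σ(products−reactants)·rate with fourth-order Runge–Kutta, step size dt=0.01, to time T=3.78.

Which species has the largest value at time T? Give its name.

RK4 with dt=0.01: 378 steps to T=3.78. Trajectory (selected grid times):
t=0.00: Y=21.68 C=49.47 Z=16.09 E=11.67
t=0.42: Y=86.07 C=0.00 Z=24.51 E=0.00
t=0.84: Y=86.07 C=0.00 Z=24.51 E=0.00
t=1.26: Y=86.07 C=0.00 Z=24.51 E=0.00
t=1.68: Y=86.07 C=0.00 Z=24.51 E=0.00
t=2.10: Y=86.07 C=0.00 Z=24.51 E=0.00
t=2.52: Y=86.07 C=0.00 Z=24.51 E=0.00
t=2.94: Y=86.07 C=0.00 Z=24.51 E=0.00
t=3.36: Y=86.07 C=0.00 Z=24.51 E=0.00
t=3.78: Y=86.07 C=0.00 Z=24.51 E=0.00
At T=3.78: Y=86.07 C=0.00 Z=24.51 E=0.00; the largest is Y.

Dominant species at T: Y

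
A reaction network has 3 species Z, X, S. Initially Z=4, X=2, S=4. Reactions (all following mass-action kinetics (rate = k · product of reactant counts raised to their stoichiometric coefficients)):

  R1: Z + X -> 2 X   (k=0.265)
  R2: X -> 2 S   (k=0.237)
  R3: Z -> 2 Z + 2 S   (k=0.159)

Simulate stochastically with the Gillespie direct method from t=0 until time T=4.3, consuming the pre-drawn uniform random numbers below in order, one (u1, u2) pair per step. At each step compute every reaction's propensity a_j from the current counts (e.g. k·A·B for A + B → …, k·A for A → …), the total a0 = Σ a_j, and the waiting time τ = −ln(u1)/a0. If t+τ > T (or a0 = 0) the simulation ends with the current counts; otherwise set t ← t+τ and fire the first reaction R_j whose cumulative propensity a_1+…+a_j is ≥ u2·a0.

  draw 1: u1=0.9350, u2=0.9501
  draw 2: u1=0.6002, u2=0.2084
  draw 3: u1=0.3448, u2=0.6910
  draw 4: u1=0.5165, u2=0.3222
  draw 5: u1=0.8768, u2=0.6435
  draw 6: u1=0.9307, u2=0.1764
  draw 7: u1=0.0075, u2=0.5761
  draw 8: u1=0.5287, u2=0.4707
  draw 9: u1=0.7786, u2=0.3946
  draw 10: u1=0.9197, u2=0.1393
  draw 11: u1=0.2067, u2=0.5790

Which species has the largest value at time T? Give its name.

t=0.000: Z=4 X=2 S=4
Draw 1: a1=2.120, a2=0.474, a3=0.636, a0=3.230; τ=−ln(0.9350)/3.230=0.021 → t=0.021; u2·a0=0.9501·3.230=3.069; a1+a2=2.594 < 3.069 ≤ a1+…+a3=3.230 → R3 fires; Z=5 X=2 S=6
Draw 2: a1=2.650, a2=0.474, a3=0.795, a0=3.919; τ=−ln(0.6002)/3.919=0.130 → t=0.151; u2·a0=0.2084·3.919=0.817 ≤ a1=2.650 → R1 fires; Z=4 X=3 S=6
Draw 3: a1=3.180, a2=0.711, a3=0.636, a0=4.527; τ=−ln(0.3448)/4.527=0.235 → t=0.386; u2·a0=0.6910·4.527=3.128 ≤ a1=3.180 → R1 fires; Z=3 X=4 S=6
Draw 4: a1=3.180, a2=0.948, a3=0.477, a0=4.605; τ=−ln(0.5165)/4.605=0.143 → t=0.530; u2·a0=0.3222·4.605=1.484 ≤ a1=3.180 → R1 fires; Z=2 X=5 S=6
Draw 5: a1=2.650, a2=1.185, a3=0.318, a0=4.153; τ=−ln(0.8768)/4.153=0.032 → t=0.561; u2·a0=0.6435·4.153=2.672; a1=2.650 < 2.672 ≤ a1+a2=3.835 → R2 fires; Z=2 X=4 S=8
Draw 6: a1=2.120, a2=0.948, a3=0.318, a0=3.386; τ=−ln(0.9307)/3.386=0.021 → t=0.583; u2·a0=0.1764·3.386=0.597 ≤ a1=2.120 → R1 fires; Z=1 X=5 S=8
Draw 7: a1=1.325, a2=1.185, a3=0.159, a0=2.669; τ=−ln(0.0075)/2.669=1.833 → t=2.416; u2·a0=0.5761·2.669=1.538; a1=1.325 < 1.538 ≤ a1+a2=2.510 → R2 fires; Z=1 X=4 S=10
Draw 8: a1=1.060, a2=0.948, a3=0.159, a0=2.167; τ=−ln(0.5287)/2.167=0.294 → t=2.710; u2·a0=0.4707·2.167=1.020 ≤ a1=1.060 → R1 fires; Z=0 X=5 S=10
Draw 9: a1=0.000, a2=1.185, a3=0.000, a0=1.185; τ=−ln(0.7786)/1.185=0.211 → t=2.921; u2·a0=0.3946·1.185=0.468; a1=0.000 < 0.468 ≤ a1+a2=1.185 → R2 fires; Z=0 X=4 S=12
Draw 10: a1=0.000, a2=0.948, a3=0.000, a0=0.948; τ=−ln(0.9197)/0.948=0.088 → t=3.009; u2·a0=0.1393·0.948=0.132; a1=0.000 < 0.132 ≤ a1+a2=0.948 → R2 fires; Z=0 X=3 S=14
Draw 11: a1=0.000, a2=0.711, a3=0.000, a0=0.711; τ=−ln(0.2067)/0.711=2.217 → t=5.227 > T=4.3: stop.
At T=4.3: Z=0 X=3 S=14; the largest is S.

Dominant species at T: S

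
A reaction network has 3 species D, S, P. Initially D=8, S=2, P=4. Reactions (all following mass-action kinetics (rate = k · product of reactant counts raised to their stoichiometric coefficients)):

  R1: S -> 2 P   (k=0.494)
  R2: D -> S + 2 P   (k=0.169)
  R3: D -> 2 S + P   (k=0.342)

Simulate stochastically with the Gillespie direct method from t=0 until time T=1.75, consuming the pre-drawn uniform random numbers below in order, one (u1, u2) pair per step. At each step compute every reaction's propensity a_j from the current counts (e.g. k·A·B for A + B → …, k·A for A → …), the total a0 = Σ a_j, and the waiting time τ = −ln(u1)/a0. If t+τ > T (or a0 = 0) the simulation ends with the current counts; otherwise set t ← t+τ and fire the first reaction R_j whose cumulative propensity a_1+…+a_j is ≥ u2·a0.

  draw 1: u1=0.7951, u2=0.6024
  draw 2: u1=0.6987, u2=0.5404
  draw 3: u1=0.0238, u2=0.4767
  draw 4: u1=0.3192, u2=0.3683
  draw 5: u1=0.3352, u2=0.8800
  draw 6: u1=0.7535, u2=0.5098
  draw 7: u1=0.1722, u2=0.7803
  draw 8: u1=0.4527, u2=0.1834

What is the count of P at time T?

P at T = 15

t=0.000: D=8 S=2 P=4
Draw 1: a1=0.988, a2=1.352, a3=2.736, a0=5.076; τ=−ln(0.7951)/5.076=0.045 → t=0.045; u2·a0=0.6024·5.076=3.058; a1+a2=2.340 < 3.058 ≤ a1+…+a3=5.076 → R3 fires; D=7 S=4 P=5
Draw 2: a1=1.976, a2=1.183, a3=2.394, a0=5.553; τ=−ln(0.6987)/5.553=0.065 → t=0.110; u2·a0=0.5404·5.553=3.001; a1=1.976 < 3.001 ≤ a1+a2=3.159 → R2 fires; D=6 S=5 P=7
Draw 3: a1=2.470, a2=1.014, a3=2.052, a0=5.536; τ=−ln(0.0238)/5.536=0.675 → t=0.785; u2·a0=0.4767·5.536=2.639; a1=2.470 < 2.639 ≤ a1+a2=3.484 → R2 fires; D=5 S=6 P=9
Draw 4: a1=2.964, a2=0.845, a3=1.710, a0=5.519; τ=−ln(0.3192)/5.519=0.207 → t=0.992; u2·a0=0.3683·5.519=2.033 ≤ a1=2.964 → R1 fires; D=5 S=5 P=11
Draw 5: a1=2.470, a2=0.845, a3=1.710, a0=5.025; τ=−ln(0.3352)/5.025=0.218 → t=1.209; u2·a0=0.8800·5.025=4.422; a1+a2=3.315 < 4.422 ≤ a1+…+a3=5.025 → R3 fires; D=4 S=7 P=12
Draw 6: a1=3.458, a2=0.676, a3=1.368, a0=5.502; τ=−ln(0.7535)/5.502=0.051 → t=1.261; u2·a0=0.5098·5.502=2.805 ≤ a1=3.458 → R1 fires; D=4 S=6 P=14
Draw 7: a1=2.964, a2=0.676, a3=1.368, a0=5.008; τ=−ln(0.1722)/5.008=0.351 → t=1.612; u2·a0=0.7803·5.008=3.908; a1+a2=3.640 < 3.908 ≤ a1+…+a3=5.008 → R3 fires; D=3 S=8 P=15
Draw 8: a1=3.952, a2=0.507, a3=1.026, a0=5.485; τ=−ln(0.4527)/5.485=0.144 → t=1.757 > T=1.75: stop.
Read off P at T=1.75: 15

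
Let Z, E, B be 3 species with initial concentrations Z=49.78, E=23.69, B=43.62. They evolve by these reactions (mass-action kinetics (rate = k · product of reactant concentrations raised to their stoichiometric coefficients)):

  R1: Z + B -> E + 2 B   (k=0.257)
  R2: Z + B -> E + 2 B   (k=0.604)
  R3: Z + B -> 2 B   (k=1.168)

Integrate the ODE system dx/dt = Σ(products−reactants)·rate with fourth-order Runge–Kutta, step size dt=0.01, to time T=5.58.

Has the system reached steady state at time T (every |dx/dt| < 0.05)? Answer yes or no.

RK4 with dt=0.01: 558 steps to T=5.58. Trajectory (selected grid times):
t=0.00: Z=49.78 E=23.69 B=43.62
t=0.62: Z=0.00 E=44.81 B=93.40
t=1.24: Z=0.00 E=44.81 B=93.40
t=1.86: Z=0.00 E=44.81 B=93.40
t=2.48: Z=0.00 E=44.81 B=93.40
t=3.10: Z=0.00 E=44.81 B=93.40
t=3.72: Z=0.00 E=44.81 B=93.40
t=4.34: Z=0.00 E=44.81 B=93.40
t=4.96: Z=0.00 E=44.81 B=93.40
t=5.58: Z=0.00 E=44.81 B=93.40
Rates at T: R1=0.0000, R2=0.0000, R3=0.0000
dx/dt at T (Σ net stoichiometry × rate): Z=-0.0000, E=+0.0000, B=+0.0000
Largest |dx/dt| is |-0.0000| (Z) < 0.05 → steady.

Steady state at T: yes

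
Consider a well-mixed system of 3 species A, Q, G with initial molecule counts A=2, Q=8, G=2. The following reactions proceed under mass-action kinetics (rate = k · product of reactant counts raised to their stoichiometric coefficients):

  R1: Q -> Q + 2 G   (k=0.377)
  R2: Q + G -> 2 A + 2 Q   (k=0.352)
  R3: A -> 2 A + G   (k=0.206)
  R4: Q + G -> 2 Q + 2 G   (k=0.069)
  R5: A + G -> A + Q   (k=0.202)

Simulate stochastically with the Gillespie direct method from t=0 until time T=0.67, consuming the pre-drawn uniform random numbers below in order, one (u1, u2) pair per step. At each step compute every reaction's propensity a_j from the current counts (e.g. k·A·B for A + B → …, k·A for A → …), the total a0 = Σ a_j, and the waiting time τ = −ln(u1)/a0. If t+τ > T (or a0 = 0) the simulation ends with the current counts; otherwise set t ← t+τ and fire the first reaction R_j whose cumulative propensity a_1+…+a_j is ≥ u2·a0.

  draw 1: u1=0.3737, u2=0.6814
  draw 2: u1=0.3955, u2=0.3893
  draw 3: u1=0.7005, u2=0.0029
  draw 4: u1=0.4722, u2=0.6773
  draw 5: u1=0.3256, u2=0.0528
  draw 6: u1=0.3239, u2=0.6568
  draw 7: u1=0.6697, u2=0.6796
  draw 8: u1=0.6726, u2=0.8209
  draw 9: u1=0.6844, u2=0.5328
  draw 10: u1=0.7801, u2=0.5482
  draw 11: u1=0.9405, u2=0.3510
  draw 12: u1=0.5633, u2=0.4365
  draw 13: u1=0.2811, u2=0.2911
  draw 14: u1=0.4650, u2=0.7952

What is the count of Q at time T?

t=0.000: A=2 Q=8 G=2
Draw 1: a1=3.016, a2=5.632, a3=0.412, a4=1.104, a5=0.808, a0=10.972; τ=−ln(0.3737)/10.972=0.090 → t=0.090; u2·a0=0.6814·10.972=7.476; a1=3.016 < 7.476 ≤ a1+a2=8.648 → R2 fires; A=4 Q=9 G=1
Draw 2: a1=3.393, a2=3.168, a3=0.824, a4=0.621, a5=0.808, a0=8.814; τ=−ln(0.3955)/8.814=0.105 → t=0.195; u2·a0=0.3893·8.814=3.431; a1=3.393 < 3.431 ≤ a1+a2=6.561 → R2 fires; A=6 Q=10 G=0
Draw 3: a1=3.770, a2=0.000, a3=1.236, a4=0.000, a5=0.000, a0=5.006; τ=−ln(0.7005)/5.006=0.071 → t=0.266; u2·a0=0.0029·5.006=0.015 ≤ a1=3.770 → R1 fires; A=6 Q=10 G=2
Draw 4: a1=3.770, a2=7.040, a3=1.236, a4=1.380, a5=2.424, a0=15.850; τ=−ln(0.4722)/15.850=0.047 → t=0.313; u2·a0=0.6773·15.850=10.735; a1=3.770 < 10.735 ≤ a1+a2=10.810 → R2 fires; A=8 Q=11 G=1
Draw 5: a1=4.147, a2=3.872, a3=1.648, a4=0.759, a5=1.616, a0=12.042; τ=−ln(0.3256)/12.042=0.093 → t=0.407; u2·a0=0.0528·12.042=0.636 ≤ a1=4.147 → R1 fires; A=8 Q=11 G=3
Draw 6: a1=4.147, a2=11.616, a3=1.648, a4=2.277, a5=4.848, a0=24.536; τ=−ln(0.3239)/24.536=0.046 → t=0.453; u2·a0=0.6568·24.536=16.115; a1+a2=15.763 < 16.115 ≤ a1+…+a3=17.411 → R3 fires; A=9 Q=11 G=4
Draw 7: a1=4.147, a2=15.488, a3=1.854, a4=3.036, a5=7.272, a0=31.797; τ=−ln(0.6697)/31.797=0.013 → t=0.465; u2·a0=0.6796·31.797=21.609; a1+…+a3=21.489 < 21.609 ≤ a1+…+a4=24.525 → R4 fires; A=9 Q=12 G=5
Draw 8: a1=4.524, a2=21.120, a3=1.854, a4=4.140, a5=9.090, a0=40.728; τ=−ln(0.6726)/40.728=0.010 → t=0.475; u2·a0=0.8209·40.728=33.434; a1+…+a4=31.638 < 33.434 ≤ a1+…+a5=40.728 → R5 fires; A=9 Q=13 G=4
Draw 9: a1=4.901, a2=18.304, a3=1.854, a4=3.588, a5=7.272, a0=35.919; τ=−ln(0.6844)/35.919=0.011 → t=0.485; u2·a0=0.5328·35.919=19.138; a1=4.901 < 19.138 ≤ a1+a2=23.205 → R2 fires; A=11 Q=14 G=3
Draw 10: a1=5.278, a2=14.784, a3=2.266, a4=2.898, a5=6.666, a0=31.892; τ=−ln(0.7801)/31.892=0.008 → t=0.493; u2·a0=0.5482·31.892=17.483; a1=5.278 < 17.483 ≤ a1+a2=20.062 → R2 fires; A=13 Q=15 G=2
Draw 11: a1=5.655, a2=10.560, a3=2.678, a4=2.070, a5=5.252, a0=26.215; τ=−ln(0.9405)/26.215=0.002 → t=0.496; u2·a0=0.3510·26.215=9.201; a1=5.655 < 9.201 ≤ a1+a2=16.215 → R2 fires; A=15 Q=16 G=1
Draw 12: a1=6.032, a2=5.632, a3=3.090, a4=1.104, a5=3.030, a0=18.888; τ=−ln(0.5633)/18.888=0.030 → t=0.526; u2·a0=0.4365·18.888=8.245; a1=6.032 < 8.245 ≤ a1+a2=11.664 → R2 fires; A=17 Q=17 G=0
Draw 13: a1=6.409, a2=0.000, a3=3.502, a4=0.000, a5=0.000, a0=9.911; τ=−ln(0.2811)/9.911=0.128 → t=0.654; u2·a0=0.2911·9.911=2.885 ≤ a1=6.409 → R1 fires; A=17 Q=17 G=2
Draw 14: a1=6.409, a2=11.968, a3=3.502, a4=2.346, a5=6.868, a0=31.093; τ=−ln(0.4650)/31.093=0.025 → t=0.679 > T=0.67: stop.
Read off Q at T=0.67: 17

Q at T = 17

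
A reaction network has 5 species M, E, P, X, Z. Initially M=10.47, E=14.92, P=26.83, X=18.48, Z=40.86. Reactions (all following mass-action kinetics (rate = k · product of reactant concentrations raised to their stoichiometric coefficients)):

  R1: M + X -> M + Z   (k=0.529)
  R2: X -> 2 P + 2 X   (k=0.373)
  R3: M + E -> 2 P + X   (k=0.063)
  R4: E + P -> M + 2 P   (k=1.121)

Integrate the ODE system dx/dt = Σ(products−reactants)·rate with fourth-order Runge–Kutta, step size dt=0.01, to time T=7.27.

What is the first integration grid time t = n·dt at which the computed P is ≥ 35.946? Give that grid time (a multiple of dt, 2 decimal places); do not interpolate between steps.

RK4 with dt=0.01: 727 steps to T=7.27. Trajectory (selected grid times):
t=0.00: M=10.47 E=14.92 P=26.83 X=18.48 Z=40.86
t=0.02: M=17.72 E=7.29 P=34.91 X=16.17 Z=43.49
t=0.03: M=20.08 E=4.79 P=37.59 X=14.75 Z=45.04
t=0.81: M=24.58 E=0.00 P=43.45 X=0.00 Z=60.39
t=1.62: M=24.58 E=0.00 P=43.45 X=0.00 Z=60.39
t=2.42: M=24.58 E=0.00 P=43.45 X=0.00 Z=60.39
t=3.23: M=24.58 E=0.00 P=43.45 X=0.00 Z=60.39
t=4.04: M=24.58 E=0.00 P=43.45 X=0.00 Z=60.39
t=4.85: M=24.58 E=0.00 P=43.45 X=0.00 Z=60.39
t=5.65: M=24.58 E=0.00 P=43.45 X=0.00 Z=60.39
t=6.46: M=24.58 E=0.00 P=43.45 X=0.00 Z=60.39
t=7.27: M=24.58 E=0.00 P=43.45 X=0.00 Z=60.39
P(0.02)=34.913 < 35.946 but P(0.03)=37.594 ≥ 35.946, so the first grid time is t=0.03.

Threshold first reached at t = 0.03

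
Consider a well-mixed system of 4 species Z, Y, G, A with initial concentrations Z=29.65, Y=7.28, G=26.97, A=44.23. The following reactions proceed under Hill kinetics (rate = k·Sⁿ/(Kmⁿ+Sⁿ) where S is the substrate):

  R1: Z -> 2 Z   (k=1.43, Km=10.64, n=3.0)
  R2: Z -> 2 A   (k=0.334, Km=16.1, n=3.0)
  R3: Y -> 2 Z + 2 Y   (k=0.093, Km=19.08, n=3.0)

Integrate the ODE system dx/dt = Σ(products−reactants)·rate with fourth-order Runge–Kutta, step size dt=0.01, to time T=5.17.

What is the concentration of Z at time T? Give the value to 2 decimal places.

Z at T = 35.30

RK4 with dt=0.01: 517 steps to T=5.17. Trajectory (selected grid times):
t=0.00: Z=29.65 Y=7.28 G=26.97 A=44.23
t=0.57: Z=30.27 Y=7.28 G=26.97 A=44.56
t=1.15: Z=30.90 Y=7.29 G=26.97 A=44.90
t=1.72: Z=31.53 Y=7.29 G=26.97 A=45.23
t=2.30: Z=32.16 Y=7.29 G=26.97 A=45.58
t=2.87: Z=32.78 Y=7.29 G=26.97 A=45.92
t=3.45: Z=33.42 Y=7.30 G=26.97 A=46.26
t=4.02: Z=34.04 Y=7.30 G=26.97 A=46.61
t=4.60: Z=34.68 Y=7.30 G=26.97 A=46.96
t=5.17: Z=35.30 Y=7.31 G=26.97 A=47.30
Read off Z at T=5.17: 35.30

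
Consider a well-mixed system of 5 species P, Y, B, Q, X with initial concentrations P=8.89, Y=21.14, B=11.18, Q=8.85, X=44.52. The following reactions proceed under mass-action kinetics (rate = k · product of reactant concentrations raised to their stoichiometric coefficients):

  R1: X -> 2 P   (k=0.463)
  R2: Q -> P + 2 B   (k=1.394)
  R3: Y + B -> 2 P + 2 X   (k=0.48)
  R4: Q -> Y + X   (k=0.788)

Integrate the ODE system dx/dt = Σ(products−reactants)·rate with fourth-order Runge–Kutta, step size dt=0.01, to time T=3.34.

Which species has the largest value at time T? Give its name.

Dominant species at T: P

RK4 with dt=0.01: 334 steps to T=3.34. Trajectory (selected grid times):
t=0.00: P=8.89 Y=21.14 B=11.18 Q=8.85 X=44.52
t=0.37: P=60.02 Y=9.03 B=3.56 Q=3.95 X=63.95
t=0.74: P=90.85 Y=5.94 B=2.48 Q=1.76 X=61.64
t=1.11: P=115.49 Y=4.37 B=1.80 Q=0.79 X=55.77
t=1.48: P=135.86 Y=3.46 B=1.29 Q=0.35 X=49.07
t=1.86: P=153.32 Y=2.90 B=0.91 Q=0.15 X=42.36
t=2.23: P=167.60 Y=2.56 B=0.65 Q=0.07 X=36.41
t=2.60: P=179.64 Y=2.33 B=0.46 Q=0.03 X=31.12
t=2.97: P=189.82 Y=2.18 B=0.32 Q=0.01 X=26.51
t=3.34: P=198.41 Y=2.08 B=0.23 Q=0.01 X=22.53
At T=3.34: P=198.41 Y=2.08 B=0.23 Q=0.01 X=22.53; the largest is P.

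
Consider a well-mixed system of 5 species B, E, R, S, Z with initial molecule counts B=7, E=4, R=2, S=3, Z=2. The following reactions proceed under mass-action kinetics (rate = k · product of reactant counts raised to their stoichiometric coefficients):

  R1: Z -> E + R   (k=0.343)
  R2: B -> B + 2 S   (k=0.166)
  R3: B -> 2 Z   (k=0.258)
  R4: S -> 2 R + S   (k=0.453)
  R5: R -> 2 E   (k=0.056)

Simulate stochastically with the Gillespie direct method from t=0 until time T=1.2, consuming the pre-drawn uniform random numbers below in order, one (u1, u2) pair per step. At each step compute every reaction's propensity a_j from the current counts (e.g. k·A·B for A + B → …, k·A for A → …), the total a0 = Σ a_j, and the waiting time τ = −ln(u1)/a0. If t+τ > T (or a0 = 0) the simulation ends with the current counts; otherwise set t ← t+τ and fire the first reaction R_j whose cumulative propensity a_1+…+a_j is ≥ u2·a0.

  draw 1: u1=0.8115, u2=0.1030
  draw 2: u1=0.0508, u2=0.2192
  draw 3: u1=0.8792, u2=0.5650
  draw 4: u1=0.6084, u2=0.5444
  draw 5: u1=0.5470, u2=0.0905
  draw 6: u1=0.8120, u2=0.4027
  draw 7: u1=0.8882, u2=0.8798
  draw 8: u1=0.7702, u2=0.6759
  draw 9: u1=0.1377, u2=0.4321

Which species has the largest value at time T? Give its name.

t=0.000: B=7 E=4 R=2 S=3 Z=2
Draw 1: a1=0.686, a2=1.162, a3=1.806, a4=1.359, a5=0.112, a0=5.125; τ=−ln(0.8115)/5.125=0.041 → t=0.041; u2·a0=0.1030·5.125=0.528 ≤ a1=0.686 → R1 fires; B=7 E=5 R=3 S=3 Z=1
Draw 2: a1=0.343, a2=1.162, a3=1.806, a4=1.359, a5=0.168, a0=4.838; τ=−ln(0.0508)/4.838=0.616 → t=0.657; u2·a0=0.2192·4.838=1.060; a1=0.343 < 1.060 ≤ a1+a2=1.505 → R2 fires; B=7 E=5 R=3 S=5 Z=1
Draw 3: a1=0.343, a2=1.162, a3=1.806, a4=2.265, a5=0.168, a0=5.744; τ=−ln(0.8792)/5.744=0.022 → t=0.679; u2·a0=0.5650·5.744=3.245; a1+a2=1.505 < 3.245 ≤ a1+…+a3=3.311 → R3 fires; B=6 E=5 R=3 S=5 Z=3
Draw 4: a1=1.029, a2=0.996, a3=1.548, a4=2.265, a5=0.168, a0=6.006; τ=−ln(0.6084)/6.006=0.083 → t=0.762; u2·a0=0.5444·6.006=3.270; a1+a2=2.025 < 3.270 ≤ a1+…+a3=3.573 → R3 fires; B=5 E=5 R=3 S=5 Z=5
Draw 5: a1=1.715, a2=0.830, a3=1.290, a4=2.265, a5=0.168, a0=6.268; τ=−ln(0.5470)/6.268=0.096 → t=0.858; u2·a0=0.0905·6.268=0.567 ≤ a1=1.715 → R1 fires; B=5 E=6 R=4 S=5 Z=4
Draw 6: a1=1.372, a2=0.830, a3=1.290, a4=2.265, a5=0.224, a0=5.981; τ=−ln(0.8120)/5.981=0.035 → t=0.893; u2·a0=0.4027·5.981=2.409; a1+a2=2.202 < 2.409 ≤ a1+…+a3=3.492 → R3 fires; B=4 E=6 R=4 S=5 Z=6
Draw 7: a1=2.058, a2=0.664, a3=1.032, a4=2.265, a5=0.224, a0=6.243; τ=−ln(0.8882)/6.243=0.019 → t=0.912; u2·a0=0.8798·6.243=5.493; a1+…+a3=3.754 < 5.493 ≤ a1+…+a4=6.019 → R4 fires; B=4 E=6 R=6 S=5 Z=6
Draw 8: a1=2.058, a2=0.664, a3=1.032, a4=2.265, a5=0.336, a0=6.355; τ=−ln(0.7702)/6.355=0.041 → t=0.953; u2·a0=0.6759·6.355=4.295; a1+…+a3=3.754 < 4.295 ≤ a1+…+a4=6.019 → R4 fires; B=4 E=6 R=8 S=5 Z=6
Draw 9: a1=2.058, a2=0.664, a3=1.032, a4=2.265, a5=0.448, a0=6.467; τ=−ln(0.1377)/6.467=0.307 → t=1.260 > T=1.2: stop.
At T=1.2: B=4 E=6 R=8 S=5 Z=6; the largest is R.

Dominant species at T: R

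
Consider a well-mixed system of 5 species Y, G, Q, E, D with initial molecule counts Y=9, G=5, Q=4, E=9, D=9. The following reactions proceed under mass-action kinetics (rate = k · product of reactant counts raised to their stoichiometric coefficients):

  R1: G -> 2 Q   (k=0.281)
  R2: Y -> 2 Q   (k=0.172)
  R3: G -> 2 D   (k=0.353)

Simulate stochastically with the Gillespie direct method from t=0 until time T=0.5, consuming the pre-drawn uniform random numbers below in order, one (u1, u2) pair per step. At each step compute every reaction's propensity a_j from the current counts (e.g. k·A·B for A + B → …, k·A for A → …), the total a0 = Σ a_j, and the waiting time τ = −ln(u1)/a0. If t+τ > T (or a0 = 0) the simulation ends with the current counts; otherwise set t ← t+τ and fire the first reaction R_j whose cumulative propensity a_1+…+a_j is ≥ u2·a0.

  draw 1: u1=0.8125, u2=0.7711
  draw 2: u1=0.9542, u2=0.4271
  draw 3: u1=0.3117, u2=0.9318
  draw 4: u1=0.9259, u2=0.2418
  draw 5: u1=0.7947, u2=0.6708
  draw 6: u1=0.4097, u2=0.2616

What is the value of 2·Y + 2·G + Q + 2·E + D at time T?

Check how each reaction changes W = 2·Y + 2·G + Q + 2·E + D (weight of products minus weight of reactants):
R1: G -> 2 Q: (1·2) − (2·1) = 2 − 2 = 0
R2: Y -> 2 Q: (1·2) − (2·1) = 2 − 2 = 0
R3: G -> 2 D: (1·2) − (2·1) = 2 − 2 = 0
Every reaction leaves W unchanged, so W is conserved and no simulation is needed: W(T) = W(0) = 2·9 + 2·5 + 4 + 2·9 + 9 = 59

Value at T = 59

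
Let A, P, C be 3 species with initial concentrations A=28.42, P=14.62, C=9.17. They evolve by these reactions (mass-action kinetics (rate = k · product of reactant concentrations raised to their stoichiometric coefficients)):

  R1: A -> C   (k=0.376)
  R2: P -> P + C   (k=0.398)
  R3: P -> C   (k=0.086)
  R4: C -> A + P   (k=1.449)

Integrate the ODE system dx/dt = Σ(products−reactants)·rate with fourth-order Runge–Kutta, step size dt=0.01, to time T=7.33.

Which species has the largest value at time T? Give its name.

RK4 with dt=0.01: 733 steps to T=7.33. Trajectory (selected grid times):
t=0.00: A=28.42 P=14.62 C=9.17
t=0.81: A=32.28 P=26.24 C=13.19
t=1.63: A=40.08 P=42.68 C=18.88
t=2.44: A=52.79 P=65.66 C=27.15
t=3.26: A=72.75 P=99.02 C=39.46
t=4.07: A=102.49 P=146.69 C=57.31
t=4.89: A=147.27 P=216.85 C=83.80
t=5.70: A=212.53 P=317.87 C=122.11
t=6.52: A=309.67 P=467.20 C=178.89
t=7.33: A=450.37 P=682.70 C=260.94
At T=7.33: A=450.37 P=682.70 C=260.94; the largest is P.

Dominant species at T: P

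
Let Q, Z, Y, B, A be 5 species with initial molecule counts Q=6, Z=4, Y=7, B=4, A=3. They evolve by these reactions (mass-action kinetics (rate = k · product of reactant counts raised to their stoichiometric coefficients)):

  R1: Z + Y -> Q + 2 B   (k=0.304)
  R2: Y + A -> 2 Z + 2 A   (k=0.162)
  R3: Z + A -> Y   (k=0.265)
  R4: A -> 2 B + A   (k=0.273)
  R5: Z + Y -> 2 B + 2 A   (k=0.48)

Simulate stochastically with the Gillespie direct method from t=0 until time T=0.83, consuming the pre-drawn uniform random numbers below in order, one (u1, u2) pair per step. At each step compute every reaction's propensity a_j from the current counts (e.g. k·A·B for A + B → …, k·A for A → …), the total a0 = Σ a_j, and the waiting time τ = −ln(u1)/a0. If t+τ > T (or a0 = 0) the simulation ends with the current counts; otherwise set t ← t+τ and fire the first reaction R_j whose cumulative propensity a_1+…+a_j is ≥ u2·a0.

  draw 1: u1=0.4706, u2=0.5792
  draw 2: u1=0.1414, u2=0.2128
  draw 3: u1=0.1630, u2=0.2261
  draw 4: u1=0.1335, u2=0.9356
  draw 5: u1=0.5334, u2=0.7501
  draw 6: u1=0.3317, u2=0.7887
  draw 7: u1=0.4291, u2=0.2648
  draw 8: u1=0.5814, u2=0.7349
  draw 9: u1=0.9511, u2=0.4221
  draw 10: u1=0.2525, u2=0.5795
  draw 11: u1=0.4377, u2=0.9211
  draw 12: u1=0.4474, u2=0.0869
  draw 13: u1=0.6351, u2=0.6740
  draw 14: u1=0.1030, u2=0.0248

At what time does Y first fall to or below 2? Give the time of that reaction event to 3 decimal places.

Threshold first reached at t = 0.391

t=0.000: Q=6 Z=4 Y=7 B=4 A=3
Draw 1: a1=8.512, a2=3.402, a3=3.180, a4=0.819, a5=13.440, a0=29.353; τ=−ln(0.4706)/29.353=0.026 → t=0.026; u2·a0=0.5792·29.353=17.001; a1+…+a4=15.913 < 17.001 ≤ a1+…+a5=29.353 → R5 fires; Q=6 Z=3 Y=6 B=6 A=5
Draw 2: a1=5.472, a2=4.860, a3=3.975, a4=1.365, a5=8.640, a0=24.312; τ=−ln(0.1414)/24.312=0.080 → t=0.106; u2·a0=0.2128·24.312=5.174 ≤ a1=5.472 → R1 fires; Q=7 Z=2 Y=5 B=8 A=5
Draw 3: a1=3.040, a2=4.050, a3=2.650, a4=1.365, a5=4.800, a0=15.905; τ=−ln(0.1630)/15.905=0.114 → t=0.220; u2·a0=0.2261·15.905=3.596; a1=3.040 < 3.596 ≤ a1+a2=7.090 → R2 fires; Q=7 Z=4 Y=4 B=8 A=6
Draw 4: a1=4.864, a2=3.888, a3=6.360, a4=1.638, a5=7.680, a0=24.430; τ=−ln(0.1335)/24.430=0.082 → t=0.303; u2·a0=0.9356·24.430=22.857; a1+…+a4=16.750 < 22.857 ≤ a1+…+a5=24.430 → R5 fires; Q=7 Z=3 Y=3 B=10 A=8
Draw 5: a1=2.736, a2=3.888, a3=6.360, a4=2.184, a5=4.320, a0=19.488; τ=−ln(0.5334)/19.488=0.032 → t=0.335; u2·a0=0.7501·19.488=14.618; a1+…+a3=12.984 < 14.618 ≤ a1+…+a4=15.168 → R4 fires; Q=7 Z=3 Y=3 B=12 A=8
Draw 6: a1=2.736, a2=3.888, a3=6.360, a4=2.184, a5=4.320, a0=19.488; τ=−ln(0.3317)/19.488=0.057 → t=0.391; u2·a0=0.7887·19.488=15.370; a1+…+a4=15.168 < 15.370 ≤ a1+…+a5=19.488 → R5 fires; Q=7 Z=2 Y=2 B=14 A=10
Draw 7: a1=1.216, a2=3.240, a3=5.300, a4=2.730, a5=1.920, a0=14.406; τ=−ln(0.4291)/14.406=0.059 → t=0.450; u2·a0=0.2648·14.406=3.815; a1=1.216 < 3.815 ≤ a1+a2=4.456 → R2 fires; Q=7 Z=4 Y=1 B=14 A=11
Draw 8: a1=1.216, a2=1.782, a3=11.660, a4=3.003, a5=1.920, a0=19.581; τ=−ln(0.5814)/19.581=0.028 → t=0.478; u2·a0=0.7349·19.581=14.390; a1+a2=2.998 < 14.390 ≤ a1+…+a3=14.658 → R3 fires; Q=7 Z=3 Y=2 B=14 A=10
Draw 9: a1=1.824, a2=3.240, a3=7.950, a4=2.730, a5=2.880, a0=18.624; τ=−ln(0.9511)/18.624=0.003 → t=0.481; u2·a0=0.4221·18.624=7.861; a1+a2=5.064 < 7.861 ≤ a1+…+a3=13.014 → R3 fires; Q=7 Z=2 Y=3 B=14 A=9
Draw 10: a1=1.824, a2=4.374, a3=4.770, a4=2.457, a5=2.880, a0=16.305; τ=−ln(0.2525)/16.305=0.084 → t=0.565; u2·a0=0.5795·16.305=9.449; a1+a2=6.198 < 9.449 ≤ a1+…+a3=10.968 → R3 fires; Q=7 Z=1 Y=4 B=14 A=8
Draw 11: a1=1.216, a2=5.184, a3=2.120, a4=2.184, a5=1.920, a0=12.624; τ=−ln(0.4377)/12.624=0.065 → t=0.630; u2·a0=0.9211·12.624=11.628; a1+…+a4=10.704 < 11.628 ≤ a1+…+a5=12.624 → R5 fires; Q=7 Z=0 Y=3 B=16 A=10
Draw 12: a1=0.000, a2=4.860, a3=0.000, a4=2.730, a5=0.000, a0=7.590; τ=−ln(0.4474)/7.590=0.106 → t=0.736; u2·a0=0.0869·7.590=0.660; a1=0.000 < 0.660 ≤ a1+a2=4.860 → R2 fires; Q=7 Z=2 Y=2 B=16 A=11
Draw 13: a1=1.216, a2=3.564, a3=5.830, a4=3.003, a5=1.920, a0=15.533; τ=−ln(0.6351)/15.533=0.029 → t=0.766; u2·a0=0.6740·15.533=10.469; a1+a2=4.780 < 10.469 ≤ a1+…+a3=10.610 → R3 fires; Q=7 Z=1 Y=3 B=16 A=10
Draw 14: a1=0.912, a2=4.860, a3=2.650, a4=2.730, a5=1.440, a0=12.592; τ=−ln(0.1030)/12.592=0.181 → t=0.946 > T=0.83: stop.
Y first becomes ≤ 2 when it reaches 2 at the event at t=0.391.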